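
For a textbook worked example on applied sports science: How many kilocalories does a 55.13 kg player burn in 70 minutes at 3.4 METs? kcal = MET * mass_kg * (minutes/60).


kcal = MET * mass * time_hr
Convert time: 70 min = 1.1667 hr
kcal = 3.4 * 55.13 * 1.1667
kcal = 218.6823 kcal

218.6823 kcal


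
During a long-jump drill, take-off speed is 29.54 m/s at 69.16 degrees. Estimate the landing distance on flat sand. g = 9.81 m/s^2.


R = v^2 * sin(2*theta) / g
Convert angle to radians: theta = 69.16 deg = 1.2071 rad
sin(2*theta) = sin(2.4141) = 0.665
R = 29.54^2 * 0.665 / 9.81
R = 872.6116 * 0.665 / 9.81 = 59.1499 m

59.1499 m


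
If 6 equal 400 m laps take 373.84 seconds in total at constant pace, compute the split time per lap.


Split time = total_time / n_laps = 373.84 / 6
Split time = 62.3067 s per lap

62.3067 s


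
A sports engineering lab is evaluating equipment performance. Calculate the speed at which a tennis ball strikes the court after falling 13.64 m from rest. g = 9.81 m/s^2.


v = sqrt(2 * g * h)
v = sqrt(2 * 9.81 * 13.64)
v = sqrt(267.6168) = 16.359 m/s

16.359 m/s


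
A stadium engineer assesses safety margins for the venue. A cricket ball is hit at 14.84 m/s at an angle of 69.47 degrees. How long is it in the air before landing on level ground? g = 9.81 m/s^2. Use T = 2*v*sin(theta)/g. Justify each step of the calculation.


T = 2*v*sin(theta)/g
sin(theta) = sin(69.47 deg) = 0.9365
T = 2*14.84*0.9365 / 9.81
T = 27.795 / 9.81 = 2.8333 s

2.8333 s


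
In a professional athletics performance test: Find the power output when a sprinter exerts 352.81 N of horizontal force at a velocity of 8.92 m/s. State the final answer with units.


P = F * v
P = 352.81 * 8.92
P = 3147.0652 W

3147.0652 W


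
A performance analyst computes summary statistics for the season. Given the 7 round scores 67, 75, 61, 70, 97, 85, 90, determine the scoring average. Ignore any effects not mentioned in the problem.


Average = sum / n
Sum = 545
Average = 545 / 7 = 77.8571

77.8571


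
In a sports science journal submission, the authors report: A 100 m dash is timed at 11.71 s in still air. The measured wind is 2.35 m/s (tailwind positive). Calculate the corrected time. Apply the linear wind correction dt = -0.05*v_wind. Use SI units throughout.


dt = -0.05 * v_wind = -0.05 * 2.35 = -0.1175 s
t_corrected = t_still + dt = 11.71 + (-0.1175)
t_corrected = 11.5925 s

11.5925 s


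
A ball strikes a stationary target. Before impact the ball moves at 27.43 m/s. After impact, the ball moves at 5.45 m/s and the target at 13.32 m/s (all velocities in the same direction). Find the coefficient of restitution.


e = (v2_after - v1_after) / (v1_before - v2_before)
Numerator = 13.32 - 5.45 = 7.87
Denominator = 27.43 - 0 = 27.43
e = 7.87 / 27.43 = 0.2869

0.2869


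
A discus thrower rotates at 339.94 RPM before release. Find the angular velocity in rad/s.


omega = RPM * 2 * pi / 60
omega = 339.94 * 2 * 3.14159 / 60
omega = 2135.906 / 60 = 35.5984 rad/s

35.5984 rad/s


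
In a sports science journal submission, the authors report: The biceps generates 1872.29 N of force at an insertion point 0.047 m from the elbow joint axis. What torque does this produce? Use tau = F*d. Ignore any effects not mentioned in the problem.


tau = F * d
tau = 1872.29 * 0.047
tau = 87.9976 N*m

87.9976 N*m


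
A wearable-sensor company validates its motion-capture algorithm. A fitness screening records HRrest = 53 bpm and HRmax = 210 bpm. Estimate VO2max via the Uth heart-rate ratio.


VO2max = 15.3 * HRmax / HRrest
VO2max = 15.3 * 210 / 53
VO2max = 3213 / 53 = 60.6226 mL/kg/min

60.6226 mL/kg/min


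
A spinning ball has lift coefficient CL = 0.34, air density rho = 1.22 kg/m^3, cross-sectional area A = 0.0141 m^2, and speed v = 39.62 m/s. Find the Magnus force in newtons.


FM = 0.5 * CL * rho * A * v^2
FM = 0.5 * 0.34 * 1.22 * 0.0141 * 39.62^2
v^2 = 1569.7444
FM = 0.5 * 0.34 * 1.22 * 0.0141 * 1569.7444 = 4.5905 N

4.5905 N


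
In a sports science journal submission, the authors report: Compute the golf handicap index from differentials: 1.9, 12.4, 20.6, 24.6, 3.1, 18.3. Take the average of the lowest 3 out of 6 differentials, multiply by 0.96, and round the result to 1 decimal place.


All differentials: 1.9, 12.4, 20.6, 24.6, 3.1, 18.3
Sorted: 1.9, 3.1, 12.4, 18.3, 20.6, 24.6
Best 3: 1.9, 3.1, 12.4
Average of best = 17.4 / 3 = 5.8
Raw index = 5.8 * 0.96 = 5.568
Handicap index = round(5.568, 1) = 5.6

5.6


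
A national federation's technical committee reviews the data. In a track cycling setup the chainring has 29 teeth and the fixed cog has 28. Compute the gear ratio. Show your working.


GR = front_teeth / rear_teeth
GR = 29 / 28
GR = 1.0357

1.0357


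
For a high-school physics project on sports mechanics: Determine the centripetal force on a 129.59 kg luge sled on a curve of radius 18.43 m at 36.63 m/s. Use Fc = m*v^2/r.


Fc = m * v^2 / r
v^2 = 36.63^2 = 1341.7569
Fc = 129.59 * 1341.7569 / 18.43
Fc = 173878.2767 / 18.43 = 9434.524 N

9434.524 N


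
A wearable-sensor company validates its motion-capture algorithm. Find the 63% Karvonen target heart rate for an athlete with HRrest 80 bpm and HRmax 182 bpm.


Target = HRrest + pct*(HRmax - HRrest)
Heart rate reserve = HRmax - HRrest = 182 - 80 = 102 bpm
Fraction = 63% = 0.63
Target = 80 + 0.63 * 102
Target = 80 + 64.26 = 144.26 bpm

144.26 bpm


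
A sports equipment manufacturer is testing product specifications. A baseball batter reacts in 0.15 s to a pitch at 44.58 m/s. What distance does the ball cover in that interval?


d = v * t
d = 44.58 * 0.15
d = 6.687 m

6.687 m


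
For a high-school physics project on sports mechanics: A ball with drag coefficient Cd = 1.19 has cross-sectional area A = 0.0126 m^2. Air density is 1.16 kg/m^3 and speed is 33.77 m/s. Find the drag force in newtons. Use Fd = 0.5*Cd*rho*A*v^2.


Fd = 0.5 * Cd * rho * A * v^2
Fd = 0.5 * 1.19 * 1.16 * 0.0126 * 33.77^2
v^2 = 1140.4129
Fd = 0.5 * 1.19 * 1.16 * 0.0126 * 1140.4129 = 9.9176 N

9.9176 N


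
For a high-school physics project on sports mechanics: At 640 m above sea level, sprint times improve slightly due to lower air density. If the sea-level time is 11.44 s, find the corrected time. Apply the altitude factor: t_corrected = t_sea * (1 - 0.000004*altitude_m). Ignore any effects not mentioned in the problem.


Correction factor = 1 - 0.000004 * 640 = 0.99744
t_corrected = t_sea * factor = 11.44 * 0.99744
t_corrected = 11.4107 s

11.4107 s


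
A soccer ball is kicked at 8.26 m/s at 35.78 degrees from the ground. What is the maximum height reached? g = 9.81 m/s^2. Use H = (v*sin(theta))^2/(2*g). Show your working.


H = (v*sin(theta))^2 / (2*g)
vy = v*sin(theta) = 8.26 * sin(35.78 deg) = 4.8294 m/s
H = vy^2 / (2*g) = 23.3232 / (2*9.81)
H = 23.3232 / 19.62 = 1.1887 m

1.1887 m


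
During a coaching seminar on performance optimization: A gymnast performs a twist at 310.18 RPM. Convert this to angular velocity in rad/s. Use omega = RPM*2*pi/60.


omega = RPM * 2 * pi / 60
omega = 310.18 * 2 * 3.14159 / 60
omega = 1948.9184 / 60 = 32.482 rad/s

32.482 rad/s


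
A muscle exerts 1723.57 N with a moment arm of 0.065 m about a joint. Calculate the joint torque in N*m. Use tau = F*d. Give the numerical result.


tau = F * d
tau = 1723.57 * 0.065
tau = 112.032 N*m

112.032 N*m


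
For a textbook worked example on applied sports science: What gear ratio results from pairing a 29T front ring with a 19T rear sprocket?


GR = front_teeth / rear_teeth
GR = 29 / 19
GR = 1.5263

1.5263


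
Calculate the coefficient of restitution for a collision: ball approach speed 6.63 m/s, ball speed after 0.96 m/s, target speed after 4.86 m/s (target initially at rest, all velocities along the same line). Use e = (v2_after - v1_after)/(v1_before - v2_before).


e = (v2_after - v1_after) / (v1_before - v2_before)
Numerator = 4.86 - 0.96 = 3.9
Denominator = 6.63 - 0 = 6.63
e = 3.9 / 6.63 = 0.5882

0.5882


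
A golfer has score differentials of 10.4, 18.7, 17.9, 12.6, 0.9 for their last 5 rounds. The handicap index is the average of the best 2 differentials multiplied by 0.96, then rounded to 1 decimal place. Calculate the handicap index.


All differentials: 10.4, 18.7, 17.9, 12.6, 0.9
Sorted: 0.9, 10.4, 12.6, 17.9, 18.7
Best 2: 0.9, 10.4
Average of best = 11.3 / 2 = 5.65
Raw index = 5.65 * 0.96 = 5.424
Handicap index = round(5.424, 1) = 5.4

5.4


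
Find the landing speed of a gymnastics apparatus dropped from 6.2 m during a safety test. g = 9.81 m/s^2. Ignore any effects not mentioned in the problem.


v = sqrt(2 * g * h)
v = sqrt(2 * 9.81 * 6.2)
v = sqrt(121.644) = 11.0292 m/s

11.0292 m/s


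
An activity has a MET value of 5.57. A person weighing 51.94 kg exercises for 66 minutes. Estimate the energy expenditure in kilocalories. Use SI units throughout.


kcal = MET * mass * time_hr
Convert time: 66 min = 1.1 hr
kcal = 5.57 * 51.94 * 1.1
kcal = 318.2364 kcal

318.2364 kcal


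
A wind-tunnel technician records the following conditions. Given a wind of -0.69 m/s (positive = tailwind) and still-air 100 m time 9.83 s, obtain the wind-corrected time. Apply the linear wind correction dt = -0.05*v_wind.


dt = -0.05 * v_wind = -0.05 * -0.69 = 0.0345 s
t_corrected = t_still + dt = 9.83 + (0.0345)
t_corrected = 9.8645 s

9.8645 s


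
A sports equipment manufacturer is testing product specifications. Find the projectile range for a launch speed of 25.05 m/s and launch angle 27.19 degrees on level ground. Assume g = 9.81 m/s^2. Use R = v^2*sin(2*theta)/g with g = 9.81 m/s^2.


R = v^2 * sin(2*theta) / g
Convert angle to radians: theta = 27.19 deg = 0.4746 rad
sin(2*theta) = sin(0.9491) = 0.8129
R = 25.05^2 * 0.8129 / 9.81
R = 627.5025 * 0.8129 / 9.81 = 51.9975 m

51.9975 m


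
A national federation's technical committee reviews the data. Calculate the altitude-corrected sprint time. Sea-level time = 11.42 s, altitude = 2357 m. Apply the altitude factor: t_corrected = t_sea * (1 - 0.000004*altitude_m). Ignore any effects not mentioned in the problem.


Correction factor = 1 - 0.000004 * 2357 = 0.990572
t_corrected = t_sea * factor = 11.42 * 0.990572
t_corrected = 11.3123 s

11.3123 s


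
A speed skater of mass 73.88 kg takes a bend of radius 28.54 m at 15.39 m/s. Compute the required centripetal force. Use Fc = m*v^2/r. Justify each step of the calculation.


Fc = m * v^2 / r
v^2 = 15.39^2 = 236.8521
Fc = 73.88 * 236.8521 / 28.54
Fc = 17498.6331 / 28.54 = 613.1266 N

613.1266 N


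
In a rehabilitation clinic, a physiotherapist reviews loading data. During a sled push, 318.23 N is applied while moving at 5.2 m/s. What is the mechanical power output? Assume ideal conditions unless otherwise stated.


P = F * v
P = 318.23 * 5.2
P = 1654.796 W

1654.796 W


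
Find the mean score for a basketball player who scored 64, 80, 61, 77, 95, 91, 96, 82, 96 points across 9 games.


Average = sum / n
Sum = 742
Average = 742 / 9 = 82.4444

82.4444


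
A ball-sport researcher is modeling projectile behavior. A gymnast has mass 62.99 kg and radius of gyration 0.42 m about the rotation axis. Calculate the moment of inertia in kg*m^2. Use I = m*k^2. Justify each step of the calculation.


I = m * k^2
I = 62.99 * 0.42^2
I = 62.99 * 0.1764 = 11.1114 kg*m^2

11.1114 kg*m^2


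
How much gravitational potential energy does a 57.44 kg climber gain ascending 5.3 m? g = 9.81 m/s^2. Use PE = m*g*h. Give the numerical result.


PE = m * g * h
PE = 57.44 * 9.81 * 5.3
PE = 563.4864 * 5.3 = 2986.4779 J

2986.4779 J


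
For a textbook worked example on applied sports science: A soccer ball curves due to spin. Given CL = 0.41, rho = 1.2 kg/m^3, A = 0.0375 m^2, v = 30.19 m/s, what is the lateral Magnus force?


FM = 0.5 * CL * rho * A * v^2
FM = 0.5 * 0.41 * 1.2 * 0.0375 * 30.19^2
v^2 = 911.4361
FM = 0.5 * 0.41 * 1.2 * 0.0375 * 911.4361 = 8.408 N

8.408 N


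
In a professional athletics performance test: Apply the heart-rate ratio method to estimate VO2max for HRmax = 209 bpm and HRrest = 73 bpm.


VO2max = 15.3 * HRmax / HRrest
VO2max = 15.3 * 209 / 73
VO2max = 3197.7 / 73 = 43.8041 mL/kg/min

43.8041 mL/kg/min


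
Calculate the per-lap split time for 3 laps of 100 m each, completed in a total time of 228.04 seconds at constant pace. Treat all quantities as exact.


Split time = total_time / n_laps = 228.04 / 3
Split time = 76.0133 s per lap

76.0133 s


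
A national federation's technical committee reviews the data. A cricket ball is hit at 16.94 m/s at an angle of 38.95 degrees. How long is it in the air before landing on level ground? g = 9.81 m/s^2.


T = 2*v*sin(theta)/g
sin(theta) = sin(38.95 deg) = 0.6286
T = 2*16.94*0.6286 / 9.81
T = 21.2984 / 9.81 = 2.1711 s

2.1711 s


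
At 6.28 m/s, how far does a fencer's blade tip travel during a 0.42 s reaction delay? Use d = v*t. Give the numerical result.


d = v * t
d = 6.28 * 0.42
d = 2.6376 m

2.6376 m


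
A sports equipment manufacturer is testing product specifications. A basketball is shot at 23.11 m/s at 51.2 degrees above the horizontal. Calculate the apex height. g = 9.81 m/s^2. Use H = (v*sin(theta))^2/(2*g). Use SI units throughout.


H = (v*sin(theta))^2 / (2*g)
vy = v*sin(theta) = 23.11 * sin(51.2 deg) = 18.0105 m/s
H = vy^2 / (2*g) = 324.3781 / (2*9.81)
H = 324.3781 / 19.62 = 16.533 m

16.533 m


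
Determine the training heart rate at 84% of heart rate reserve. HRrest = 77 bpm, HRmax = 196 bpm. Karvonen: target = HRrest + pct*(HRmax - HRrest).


Target = HRrest + pct*(HRmax - HRrest)
Heart rate reserve = HRmax - HRrest = 196 - 77 = 119 bpm
Fraction = 84% = 0.84
Target = 77 + 0.84 * 119
Target = 77 + 99.96 = 176.96 bpm

176.96 bpm


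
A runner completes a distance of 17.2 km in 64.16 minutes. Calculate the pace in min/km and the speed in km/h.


Pace = time / distance = 64.16 min / 17.2 km = 3.7302 min/km
Speed = distance / time_in_hours = 17.2 / 1.0693 hr
Speed = 16.0848 km/h

3.7302 min/km, 16.0848 km/h


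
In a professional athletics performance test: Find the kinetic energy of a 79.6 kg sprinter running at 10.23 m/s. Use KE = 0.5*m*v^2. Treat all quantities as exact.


KE = 0.5 * m * v^2
KE = 0.5 * 79.6 * 10.23^2
KE = 0.5 * 79.6 * 104.6529 = 4165.1854 J

4165.1854 J


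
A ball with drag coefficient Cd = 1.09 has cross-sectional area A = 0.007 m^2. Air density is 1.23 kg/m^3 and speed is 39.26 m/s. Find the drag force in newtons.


Fd = 0.5 * Cd * rho * A * v^2
Fd = 0.5 * 1.09 * 1.23 * 0.007 * 39.26^2
v^2 = 1541.3476
Fd = 0.5 * 1.09 * 1.23 * 0.007 * 1541.3476 = 7.2327 N

7.2327 N


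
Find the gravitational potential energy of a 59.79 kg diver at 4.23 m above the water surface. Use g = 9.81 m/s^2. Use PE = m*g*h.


PE = m * g * h
PE = 59.79 * 9.81 * 4.23
PE = 586.5399 * 4.23 = 2481.0638 J

2481.0638 J


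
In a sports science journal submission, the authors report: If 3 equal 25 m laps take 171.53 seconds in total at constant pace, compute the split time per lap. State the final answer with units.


Split time = total_time / n_laps = 171.53 / 3
Split time = 57.1767 s per lap

57.1767 s


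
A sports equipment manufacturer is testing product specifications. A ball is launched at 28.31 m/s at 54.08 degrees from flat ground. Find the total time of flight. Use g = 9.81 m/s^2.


T = 2*v*sin(theta)/g
sin(theta) = sin(54.08 deg) = 0.8098
T = 2*28.31*0.8098 / 9.81
T = 45.853 / 9.81 = 4.6741 s

4.6741 s


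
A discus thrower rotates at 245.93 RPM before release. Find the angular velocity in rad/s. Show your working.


omega = RPM * 2 * pi / 60
omega = 245.93 * 2 * 3.14159 / 60
omega = 1545.2238 / 60 = 25.7537 rad/s

25.7537 rad/s


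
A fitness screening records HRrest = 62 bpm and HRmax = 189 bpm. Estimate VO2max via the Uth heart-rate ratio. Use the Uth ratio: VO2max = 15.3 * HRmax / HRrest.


VO2max = 15.3 * HRmax / HRrest
VO2max = 15.3 * 189 / 62
VO2max = 2891.7 / 62 = 46.6403 mL/kg/min

46.6403 mL/kg/min


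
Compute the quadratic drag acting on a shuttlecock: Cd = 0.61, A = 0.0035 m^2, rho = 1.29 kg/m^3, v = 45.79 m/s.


Fd = 0.5 * Cd * rho * A * v^2
Fd = 0.5 * 0.61 * 1.29 * 0.0035 * 45.79^2
v^2 = 2096.7241
Fd = 0.5 * 0.61 * 1.29 * 0.0035 * 2096.7241 = 2.8873 N

2.8873 N


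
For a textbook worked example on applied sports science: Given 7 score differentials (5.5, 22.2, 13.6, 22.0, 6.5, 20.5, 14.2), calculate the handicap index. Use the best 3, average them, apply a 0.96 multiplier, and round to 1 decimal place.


All differentials: 5.5, 22.2, 13.6, 22.0, 6.5, 20.5, 14.2
Sorted: 5.5, 6.5, 13.6, 14.2, 20.5, 22.0, 22.2
Best 3: 5.5, 6.5, 13.6
Average of best = 25.6 / 3 = 8.5333
Raw index = 8.5333 * 0.96 = 8.192
Handicap index = round(8.192, 1) = 8.2

8.2


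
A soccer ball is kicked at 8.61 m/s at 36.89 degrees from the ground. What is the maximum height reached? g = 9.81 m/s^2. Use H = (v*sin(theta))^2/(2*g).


H = (v*sin(theta))^2 / (2*g)
vy = v*sin(theta) = 8.61 * sin(36.89 deg) = 5.1684 m/s
H = vy^2 / (2*g) = 26.7125 / (2*9.81)
H = 26.7125 / 19.62 = 1.3615 m

1.3615 m


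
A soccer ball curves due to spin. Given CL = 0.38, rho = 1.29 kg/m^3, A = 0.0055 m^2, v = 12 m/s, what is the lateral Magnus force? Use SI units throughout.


FM = 0.5 * CL * rho * A * v^2
FM = 0.5 * 0.38 * 1.29 * 0.0055 * 12^2
v^2 = 144
FM = 0.5 * 0.38 * 1.29 * 0.0055 * 144 = 0.1941 N

0.1941 N


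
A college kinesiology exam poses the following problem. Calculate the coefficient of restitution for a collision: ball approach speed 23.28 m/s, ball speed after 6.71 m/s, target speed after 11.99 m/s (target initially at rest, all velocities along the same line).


e = (v2_after - v1_after) / (v1_before - v2_before)
Numerator = 11.99 - 6.71 = 5.28
Denominator = 23.28 - 0 = 23.28
e = 5.28 / 23.28 = 0.2268

0.2268


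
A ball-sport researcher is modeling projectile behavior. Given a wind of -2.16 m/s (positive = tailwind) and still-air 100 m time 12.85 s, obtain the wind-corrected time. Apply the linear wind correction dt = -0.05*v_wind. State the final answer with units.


dt = -0.05 * v_wind = -0.05 * -2.16 = 0.108 s
t_corrected = t_still + dt = 12.85 + (0.108)
t_corrected = 12.958 s

12.958 s


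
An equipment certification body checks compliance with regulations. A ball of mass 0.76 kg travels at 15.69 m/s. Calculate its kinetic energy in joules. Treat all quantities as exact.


KE = 0.5 * m * v^2
KE = 0.5 * 0.76 * 15.69^2
KE = 0.5 * 0.76 * 246.1761 = 93.5469 J

93.5469 J


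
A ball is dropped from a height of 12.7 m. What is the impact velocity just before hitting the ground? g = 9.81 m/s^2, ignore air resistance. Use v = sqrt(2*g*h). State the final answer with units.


v = sqrt(2 * g * h)
v = sqrt(2 * 9.81 * 12.7)
v = sqrt(249.174) = 15.7852 m/s

15.7852 m/s


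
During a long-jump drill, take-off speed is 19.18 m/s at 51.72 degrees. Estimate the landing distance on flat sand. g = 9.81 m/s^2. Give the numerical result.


R = v^2 * sin(2*theta) / g
Convert angle to radians: theta = 51.72 deg = 0.9027 rad
sin(2*theta) = sin(1.8054) = 0.9726
R = 19.18^2 * 0.9726 / 9.81
R = 367.8724 * 0.9726 / 9.81 = 36.4728 m

36.4728 m


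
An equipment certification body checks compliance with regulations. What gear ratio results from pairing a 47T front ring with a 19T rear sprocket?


GR = front_teeth / rear_teeth
GR = 47 / 19
GR = 2.4737

2.4737


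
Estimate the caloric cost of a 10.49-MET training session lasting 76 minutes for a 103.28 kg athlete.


kcal = MET * mass * time_hr
Convert time: 76 min = 1.2667 hr
kcal = 10.49 * 103.28 * 1.2667
kcal = 1372.3158 kcal

1372.3158 kcal


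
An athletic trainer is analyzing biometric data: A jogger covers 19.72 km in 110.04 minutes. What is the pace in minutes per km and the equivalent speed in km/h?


Pace = time / distance = 110.04 min / 19.72 km = 5.5801 min/km
Speed = distance / time_in_hours = 19.72 / 1.834 hr
Speed = 10.7525 km/h

5.5801 min/km, 10.7525 km/h


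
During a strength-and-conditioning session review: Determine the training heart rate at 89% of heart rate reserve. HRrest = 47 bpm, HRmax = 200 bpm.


Target = HRrest + pct*(HRmax - HRrest)
Heart rate reserve = HRmax - HRrest = 200 - 47 = 153 bpm
Fraction = 89% = 0.89
Target = 47 + 0.89 * 153
Target = 47 + 136.17 = 183.17 bpm

183.17 bpm


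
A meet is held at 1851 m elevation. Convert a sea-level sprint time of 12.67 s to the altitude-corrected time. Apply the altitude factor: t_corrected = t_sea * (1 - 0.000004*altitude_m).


Correction factor = 1 - 0.000004 * 1851 = 0.992596
t_corrected = t_sea * factor = 12.67 * 0.992596
t_corrected = 12.5762 s

12.5762 s


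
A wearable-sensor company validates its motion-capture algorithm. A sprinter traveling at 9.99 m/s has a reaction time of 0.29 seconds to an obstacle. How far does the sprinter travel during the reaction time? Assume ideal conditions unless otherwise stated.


d = v * t
d = 9.99 * 0.29
d = 2.8971 m

2.8971 m


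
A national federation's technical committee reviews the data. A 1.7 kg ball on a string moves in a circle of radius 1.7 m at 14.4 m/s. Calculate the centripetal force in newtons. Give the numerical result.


Fc = m * v^2 / r
v^2 = 14.4^2 = 207.36
Fc = 1.7 * 207.36 / 1.7
Fc = 352.512 / 1.7 = 207.36 N

207.36 N


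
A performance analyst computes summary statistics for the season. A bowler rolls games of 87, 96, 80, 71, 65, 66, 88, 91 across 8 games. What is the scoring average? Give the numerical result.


Average = sum / n
Sum = 644
Average = 644 / 8 = 80.5

80.5


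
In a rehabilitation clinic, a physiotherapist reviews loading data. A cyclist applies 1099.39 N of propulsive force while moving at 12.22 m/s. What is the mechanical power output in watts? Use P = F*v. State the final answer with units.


P = F * v
P = 1099.39 * 12.22
P = 13434.5458 W

13434.5458 W


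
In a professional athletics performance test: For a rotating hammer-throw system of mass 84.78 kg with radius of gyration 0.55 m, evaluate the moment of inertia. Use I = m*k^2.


I = m * k^2
I = 84.78 * 0.55^2
I = 84.78 * 0.3025 = 25.646 kg*m^2

25.646 kg*m^2


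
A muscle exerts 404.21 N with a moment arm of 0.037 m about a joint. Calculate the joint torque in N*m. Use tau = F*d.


tau = F * d
tau = 404.21 * 0.037
tau = 14.9558 N*m

14.9558 N*m


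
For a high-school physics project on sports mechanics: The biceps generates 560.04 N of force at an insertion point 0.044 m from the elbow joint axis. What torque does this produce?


tau = F * d
tau = 560.04 * 0.044
tau = 24.6418 N*m

24.6418 N*m


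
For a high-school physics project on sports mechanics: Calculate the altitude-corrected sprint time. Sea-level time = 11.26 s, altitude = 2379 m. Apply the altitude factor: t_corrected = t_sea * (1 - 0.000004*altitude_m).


Correction factor = 1 - 0.000004 * 2379 = 0.990484
t_corrected = t_sea * factor = 11.26 * 0.990484
t_corrected = 11.1528 s

11.1528 s


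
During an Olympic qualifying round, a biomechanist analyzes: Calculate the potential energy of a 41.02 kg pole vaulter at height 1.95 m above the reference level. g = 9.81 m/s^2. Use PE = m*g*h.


PE = m * g * h
PE = 41.02 * 9.81 * 1.95
PE = 402.4062 * 1.95 = 784.6921 J

784.6921 J


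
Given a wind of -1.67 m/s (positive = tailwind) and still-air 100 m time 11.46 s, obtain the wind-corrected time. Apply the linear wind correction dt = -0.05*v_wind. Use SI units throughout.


dt = -0.05 * v_wind = -0.05 * -1.67 = 0.0835 s
t_corrected = t_still + dt = 11.46 + (0.0835)
t_corrected = 11.5435 s

11.5435 s


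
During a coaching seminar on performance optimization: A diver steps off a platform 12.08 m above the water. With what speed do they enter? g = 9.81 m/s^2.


v = sqrt(2 * g * h)
v = sqrt(2 * 9.81 * 12.08)
v = sqrt(237.0096) = 15.3951 m/s

15.3951 m/s


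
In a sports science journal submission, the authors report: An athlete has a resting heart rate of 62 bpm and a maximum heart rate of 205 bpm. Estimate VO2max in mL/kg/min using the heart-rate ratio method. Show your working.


VO2max = 15.3 * HRmax / HRrest
VO2max = 15.3 * 205 / 62
VO2max = 3136.5 / 62 = 50.5887 mL/kg/min

50.5887 mL/kg/min


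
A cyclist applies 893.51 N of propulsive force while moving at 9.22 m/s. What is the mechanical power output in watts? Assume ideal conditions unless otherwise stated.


P = F * v
P = 893.51 * 9.22
P = 8238.1622 W

8238.1622 W


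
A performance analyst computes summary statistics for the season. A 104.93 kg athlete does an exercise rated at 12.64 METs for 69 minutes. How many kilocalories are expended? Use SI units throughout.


kcal = MET * mass * time_hr
Convert time: 69 min = 1.15 hr
kcal = 12.64 * 104.93 * 1.15
kcal = 1525.2625 kcal

1525.2625 kcal


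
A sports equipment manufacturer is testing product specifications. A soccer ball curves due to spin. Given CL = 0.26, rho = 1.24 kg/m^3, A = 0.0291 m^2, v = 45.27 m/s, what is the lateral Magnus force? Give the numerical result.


FM = 0.5 * CL * rho * A * v^2
FM = 0.5 * 0.26 * 1.24 * 0.0291 * 45.27^2
v^2 = 2049.3729
FM = 0.5 * 0.26 * 1.24 * 0.0291 * 2049.3729 = 9.6134 N

9.6134 N


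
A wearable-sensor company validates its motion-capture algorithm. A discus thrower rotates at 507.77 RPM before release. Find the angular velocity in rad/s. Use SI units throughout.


omega = RPM * 2 * pi / 60
omega = 507.77 * 2 * 3.14159 / 60
omega = 3190.413 / 60 = 53.1736 rad/s

53.1736 rad/s


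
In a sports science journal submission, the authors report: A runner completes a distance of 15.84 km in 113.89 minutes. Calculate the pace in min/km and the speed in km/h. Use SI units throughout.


Pace = time / distance = 113.89 min / 15.84 km = 7.19 min/km
Speed = distance / time_in_hours = 15.84 / 1.8982 hr
Speed = 8.3449 km/h

7.19 min/km, 8.3449 km/h


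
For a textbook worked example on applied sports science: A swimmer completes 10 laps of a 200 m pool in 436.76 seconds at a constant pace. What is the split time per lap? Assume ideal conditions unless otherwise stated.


Split time = total_time / n_laps = 436.76 / 10
Split time = 43.676 s per lap

43.676 s


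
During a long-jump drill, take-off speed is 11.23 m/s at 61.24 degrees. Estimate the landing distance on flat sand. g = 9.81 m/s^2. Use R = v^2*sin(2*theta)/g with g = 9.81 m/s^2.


R = v^2 * sin(2*theta) / g
Convert angle to radians: theta = 61.24 deg = 1.0688 rad
sin(2*theta) = sin(2.1377) = 0.8436
R = 11.23^2 * 0.8436 / 9.81
R = 126.1129 * 0.8436 / 9.81 = 10.8447 m

10.8447 m


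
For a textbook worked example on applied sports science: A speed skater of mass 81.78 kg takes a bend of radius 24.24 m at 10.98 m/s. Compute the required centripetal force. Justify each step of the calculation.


Fc = m * v^2 / r
v^2 = 10.98^2 = 120.5604
Fc = 81.78 * 120.5604 / 24.24
Fc = 9859.4295 / 24.24 = 406.7421 N

406.7421 N


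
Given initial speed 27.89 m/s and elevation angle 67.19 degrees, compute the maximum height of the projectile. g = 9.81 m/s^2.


H = (v*sin(theta))^2 / (2*g)
vy = v*sin(theta) = 27.89 * sin(67.19 deg) = 25.7089 m/s
H = vy^2 / (2*g) = 660.9463 / (2*9.81)
H = 660.9463 / 19.62 = 33.6874 m

33.6874 m


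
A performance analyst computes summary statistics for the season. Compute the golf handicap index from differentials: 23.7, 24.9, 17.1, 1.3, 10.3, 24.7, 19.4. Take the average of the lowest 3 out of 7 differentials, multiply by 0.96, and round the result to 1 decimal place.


All differentials: 23.7, 24.9, 17.1, 1.3, 10.3, 24.7, 19.4
Sorted: 1.3, 10.3, 17.1, 19.4, 23.7, 24.7, 24.9
Best 3: 1.3, 10.3, 17.1
Average of best = 28.7 / 3 = 9.5667
Raw index = 9.5667 * 0.96 = 9.184
Handicap index = round(9.184, 1) = 9.2

9.2


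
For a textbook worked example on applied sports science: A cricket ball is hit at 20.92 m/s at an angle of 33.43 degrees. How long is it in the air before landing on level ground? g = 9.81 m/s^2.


T = 2*v*sin(theta)/g
sin(theta) = sin(33.43 deg) = 0.5509
T = 2*20.92*0.5509 / 9.81
T = 23.0504 / 9.81 = 2.3497 s

2.3497 s


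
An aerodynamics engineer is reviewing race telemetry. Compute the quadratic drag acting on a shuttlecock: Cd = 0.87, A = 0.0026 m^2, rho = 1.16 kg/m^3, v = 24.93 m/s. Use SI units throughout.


Fd = 0.5 * Cd * rho * A * v^2
Fd = 0.5 * 0.87 * 1.16 * 0.0026 * 24.93^2
v^2 = 621.5049
Fd = 0.5 * 0.87 * 1.16 * 0.0026 * 621.5049 = 0.8154 N

0.8154 N


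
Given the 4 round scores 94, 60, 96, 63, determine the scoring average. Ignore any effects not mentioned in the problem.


Average = sum / n
Sum = 313
Average = 313 / 4 = 78.25

78.25


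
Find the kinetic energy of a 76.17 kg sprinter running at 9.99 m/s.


KE = 0.5 * m * v^2
KE = 0.5 * 76.17 * 9.99^2
KE = 0.5 * 76.17 * 99.8001 = 3800.8868 J

3800.8868 J


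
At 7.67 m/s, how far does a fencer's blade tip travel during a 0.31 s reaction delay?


d = v * t
d = 7.67 * 0.31
d = 2.3777 m

2.3777 m


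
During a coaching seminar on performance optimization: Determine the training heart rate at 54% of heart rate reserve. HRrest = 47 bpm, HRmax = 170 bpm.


Target = HRrest + pct*(HRmax - HRrest)
Heart rate reserve = HRmax - HRrest = 170 - 47 = 123 bpm
Fraction = 54% = 0.54
Target = 47 + 0.54 * 123
Target = 47 + 66.42 = 113.42 bpm

113.42 bpm


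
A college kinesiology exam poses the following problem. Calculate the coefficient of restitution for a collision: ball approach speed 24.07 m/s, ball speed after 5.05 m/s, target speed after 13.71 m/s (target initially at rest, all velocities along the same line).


e = (v2_after - v1_after) / (v1_before - v2_before)
Numerator = 13.71 - 5.05 = 8.66
Denominator = 24.07 - 0 = 24.07
e = 8.66 / 24.07 = 0.3598

0.3598


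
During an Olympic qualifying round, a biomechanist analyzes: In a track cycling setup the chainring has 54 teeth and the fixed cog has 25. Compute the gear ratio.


GR = front_teeth / rear_teeth
GR = 54 / 25
GR = 2.16

2.16


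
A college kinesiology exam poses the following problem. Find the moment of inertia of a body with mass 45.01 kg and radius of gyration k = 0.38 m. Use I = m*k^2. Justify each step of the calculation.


I = m * k^2
I = 45.01 * 0.38^2
I = 45.01 * 0.1444 = 6.4994 kg*m^2

6.4994 kg*m^2


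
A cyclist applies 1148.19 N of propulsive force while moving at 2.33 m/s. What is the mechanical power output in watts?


P = F * v
P = 1148.19 * 2.33
P = 2675.2827 W

2675.2827 W


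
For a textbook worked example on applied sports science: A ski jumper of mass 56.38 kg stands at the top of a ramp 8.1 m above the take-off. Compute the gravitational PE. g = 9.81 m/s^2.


PE = m * g * h
PE = 56.38 * 9.81 * 8.1
PE = 553.0878 * 8.1 = 4480.0112 J

4480.0112 J


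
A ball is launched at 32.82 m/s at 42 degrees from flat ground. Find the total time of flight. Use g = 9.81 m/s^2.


T = 2*v*sin(theta)/g
sin(theta) = sin(42 deg) = 0.6691
T = 2*32.82*0.6691 / 9.81
T = 43.9217 / 9.81 = 4.4772 s

4.4772 s


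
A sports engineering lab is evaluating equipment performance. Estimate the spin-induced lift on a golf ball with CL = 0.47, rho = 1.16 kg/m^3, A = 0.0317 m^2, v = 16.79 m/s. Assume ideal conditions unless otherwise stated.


FM = 0.5 * CL * rho * A * v^2
FM = 0.5 * 0.47 * 1.16 * 0.0317 * 16.79^2
v^2 = 281.9041
FM = 0.5 * 0.47 * 1.16 * 0.0317 * 281.9041 = 2.4361 N

2.4361 N


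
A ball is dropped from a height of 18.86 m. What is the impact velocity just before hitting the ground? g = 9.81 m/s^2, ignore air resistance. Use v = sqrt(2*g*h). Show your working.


v = sqrt(2 * g * h)
v = sqrt(2 * 9.81 * 18.86)
v = sqrt(370.0332) = 19.2362 m/s

19.2362 m/s


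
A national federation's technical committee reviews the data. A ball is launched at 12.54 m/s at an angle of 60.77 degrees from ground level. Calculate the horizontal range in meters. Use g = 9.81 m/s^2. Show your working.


R = v^2 * sin(2*theta) / g
Convert angle to radians: theta = 60.77 deg = 1.0606 rad
sin(2*theta) = sin(2.1213) = 0.8523
R = 12.54^2 * 0.8523 / 9.81
R = 157.2516 * 0.8523 / 9.81 = 13.6617 m

13.6617 m


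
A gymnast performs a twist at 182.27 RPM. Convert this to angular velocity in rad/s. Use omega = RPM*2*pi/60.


omega = RPM * 2 * pi / 60
omega = 182.27 * 2 * 3.14159 / 60
omega = 1145.2362 / 60 = 19.0873 rad/s

19.0873 rad/s


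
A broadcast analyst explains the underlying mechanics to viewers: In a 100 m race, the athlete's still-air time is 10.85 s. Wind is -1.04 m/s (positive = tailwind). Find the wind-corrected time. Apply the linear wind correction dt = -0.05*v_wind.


dt = -0.05 * v_wind = -0.05 * -1.04 = 0.052 s
t_corrected = t_still + dt = 10.85 + (0.052)
t_corrected = 10.902 s

10.902 s


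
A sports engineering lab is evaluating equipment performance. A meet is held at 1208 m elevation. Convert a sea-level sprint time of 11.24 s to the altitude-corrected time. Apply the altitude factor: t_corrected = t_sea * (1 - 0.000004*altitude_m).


Correction factor = 1 - 0.000004 * 1208 = 0.995168
t_corrected = t_sea * factor = 11.24 * 0.995168
t_corrected = 11.1857 s

11.1857 s


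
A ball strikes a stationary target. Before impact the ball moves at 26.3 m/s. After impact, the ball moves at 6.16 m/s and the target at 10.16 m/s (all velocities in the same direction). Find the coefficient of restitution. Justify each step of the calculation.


e = (v2_after - v1_after) / (v1_before - v2_before)
Numerator = 10.16 - 6.16 = 4
Denominator = 26.3 - 0 = 26.3
e = 4 / 26.3 = 0.1521

0.1521


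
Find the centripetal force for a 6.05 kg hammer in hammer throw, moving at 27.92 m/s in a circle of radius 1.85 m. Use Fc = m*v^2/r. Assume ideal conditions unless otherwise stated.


Fc = m * v^2 / r
v^2 = 27.92^2 = 779.5264
Fc = 6.05 * 779.5264 / 1.85
Fc = 4716.1347 / 1.85 = 2549.262 N

2549.262 N


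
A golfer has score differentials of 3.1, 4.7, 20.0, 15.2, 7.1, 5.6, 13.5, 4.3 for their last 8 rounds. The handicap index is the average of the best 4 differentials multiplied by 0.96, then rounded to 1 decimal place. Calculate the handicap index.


All differentials: 3.1, 4.7, 20.0, 15.2, 7.1, 5.6, 13.5, 4.3
Sorted: 3.1, 4.3, 4.7, 5.6, 7.1, 13.5, 15.2, 20.0
Best 4: 3.1, 4.3, 4.7, 5.6
Average of best = 17.7 / 4 = 4.425
Raw index = 4.425 * 0.96 = 4.248
Handicap index = round(4.248, 1) = 4.2

4.2


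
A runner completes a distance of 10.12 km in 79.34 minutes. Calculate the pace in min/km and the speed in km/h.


Pace = time / distance = 79.34 min / 10.12 km = 7.8399 min/km
Speed = distance / time_in_hours = 10.12 / 1.3223 hr
Speed = 7.6531 km/h

7.8399 min/km, 7.6531 km/h


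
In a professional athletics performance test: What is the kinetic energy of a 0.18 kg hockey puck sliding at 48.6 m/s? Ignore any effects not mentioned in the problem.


KE = 0.5 * m * v^2
KE = 0.5 * 0.18 * 48.6^2
KE = 0.5 * 0.18 * 2361.96 = 212.5764 J

212.5764 J


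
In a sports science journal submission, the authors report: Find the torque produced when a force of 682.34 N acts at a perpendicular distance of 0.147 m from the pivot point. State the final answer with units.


tau = F * d
tau = 682.34 * 0.147
tau = 100.304 N*m

100.304 N*m


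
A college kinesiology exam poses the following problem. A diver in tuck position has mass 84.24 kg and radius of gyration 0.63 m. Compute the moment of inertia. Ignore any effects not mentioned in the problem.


I = m * k^2
I = 84.24 * 0.63^2
I = 84.24 * 0.3969 = 33.4349 kg*m^2

33.4349 kg*m^2


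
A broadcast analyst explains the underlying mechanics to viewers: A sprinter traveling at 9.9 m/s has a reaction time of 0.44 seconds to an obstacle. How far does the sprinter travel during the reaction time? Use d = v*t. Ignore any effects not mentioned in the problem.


d = v * t
d = 9.9 * 0.44
d = 4.356 m

4.356 m


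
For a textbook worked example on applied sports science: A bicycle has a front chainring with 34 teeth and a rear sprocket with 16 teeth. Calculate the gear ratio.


GR = front_teeth / rear_teeth
GR = 34 / 16
GR = 2.125

2.125


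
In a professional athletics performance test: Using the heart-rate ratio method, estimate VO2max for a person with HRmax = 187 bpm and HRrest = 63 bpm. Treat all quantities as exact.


VO2max = 15.3 * HRmax / HRrest
VO2max = 15.3 * 187 / 63
VO2max = 2861.1 / 63 = 45.4143 mL/kg/min

45.4143 mL/kg/min


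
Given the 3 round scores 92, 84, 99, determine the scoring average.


Average = sum / n
Sum = 275
Average = 275 / 3 = 91.6667

91.6667


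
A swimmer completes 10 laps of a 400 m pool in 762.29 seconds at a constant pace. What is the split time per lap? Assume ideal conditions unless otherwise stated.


Split time = total_time / n_laps = 762.29 / 10
Split time = 76.229 s per lap

76.229 s


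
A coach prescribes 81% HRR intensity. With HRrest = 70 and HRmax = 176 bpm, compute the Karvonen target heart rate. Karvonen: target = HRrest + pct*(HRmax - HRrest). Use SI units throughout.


Target = HRrest + pct*(HRmax - HRrest)
Heart rate reserve = HRmax - HRrest = 176 - 70 = 106 bpm
Fraction = 81% = 0.81
Target = 70 + 0.81 * 106
Target = 70 + 85.86 = 155.86 bpm

155.86 bpm


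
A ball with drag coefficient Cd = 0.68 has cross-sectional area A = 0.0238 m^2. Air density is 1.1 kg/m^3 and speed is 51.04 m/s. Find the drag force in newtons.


Fd = 0.5 * Cd * rho * A * v^2
Fd = 0.5 * 0.68 * 1.1 * 0.0238 * 51.04^2
v^2 = 2605.0816
Fd = 0.5 * 0.68 * 1.1 * 0.0238 * 2605.0816 = 23.1884 N

23.1884 N


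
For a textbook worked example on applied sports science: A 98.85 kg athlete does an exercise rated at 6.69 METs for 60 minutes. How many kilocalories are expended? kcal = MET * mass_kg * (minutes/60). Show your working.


kcal = MET * mass * time_hr
Convert time: 60 min = 1 hr
kcal = 6.69 * 98.85 * 1
kcal = 661.3065 kcal

661.3065 kcal


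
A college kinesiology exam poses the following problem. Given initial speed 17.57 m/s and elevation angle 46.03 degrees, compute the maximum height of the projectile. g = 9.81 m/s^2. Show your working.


H = (v*sin(theta))^2 / (2*g)
vy = v*sin(theta) = 17.57 * sin(46.03 deg) = 12.6452 m/s
H = vy^2 / (2*g) = 159.9008 / (2*9.81)
H = 159.9008 / 19.62 = 8.1499 m

8.1499 m


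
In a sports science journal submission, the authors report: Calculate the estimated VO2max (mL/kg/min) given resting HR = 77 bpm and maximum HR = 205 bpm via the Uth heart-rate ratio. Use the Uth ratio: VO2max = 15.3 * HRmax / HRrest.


VO2max = 15.3 * HRmax / HRrest
VO2max = 15.3 * 205 / 77
VO2max = 3136.5 / 77 = 40.7338 mL/kg/min

40.7338 mL/kg/min


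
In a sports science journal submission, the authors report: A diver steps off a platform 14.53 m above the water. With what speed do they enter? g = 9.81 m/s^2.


v = sqrt(2 * g * h)
v = sqrt(2 * 9.81 * 14.53)
v = sqrt(285.0786) = 16.8843 m/s

16.8843 m/s


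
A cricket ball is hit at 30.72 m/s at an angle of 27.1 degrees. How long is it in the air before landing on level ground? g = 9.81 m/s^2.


T = 2*v*sin(theta)/g
sin(theta) = sin(27.1 deg) = 0.4555
T = 2*30.72*0.4555 / 9.81
T = 27.9887 / 9.81 = 2.8531 s

2.8531 s


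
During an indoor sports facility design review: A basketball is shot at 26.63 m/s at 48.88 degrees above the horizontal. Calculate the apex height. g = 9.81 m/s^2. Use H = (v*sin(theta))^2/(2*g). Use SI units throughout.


H = (v*sin(theta))^2 / (2*g)
vy = v*sin(theta) = 26.63 * sin(48.88 deg) = 20.0613 m/s
H = vy^2 / (2*g) = 402.455 / (2*9.81)
H = 402.455 / 19.62 = 20.5125 m

20.5125 m


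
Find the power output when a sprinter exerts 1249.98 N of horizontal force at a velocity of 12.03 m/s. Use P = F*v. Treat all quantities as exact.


P = F * v
P = 1249.98 * 12.03
P = 15037.2594 W

15037.2594 W


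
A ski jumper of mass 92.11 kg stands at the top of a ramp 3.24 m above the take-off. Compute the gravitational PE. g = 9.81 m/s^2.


PE = m * g * h
PE = 92.11 * 9.81 * 3.24
PE = 903.5991 * 3.24 = 2927.6611 J

2927.6611 J
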